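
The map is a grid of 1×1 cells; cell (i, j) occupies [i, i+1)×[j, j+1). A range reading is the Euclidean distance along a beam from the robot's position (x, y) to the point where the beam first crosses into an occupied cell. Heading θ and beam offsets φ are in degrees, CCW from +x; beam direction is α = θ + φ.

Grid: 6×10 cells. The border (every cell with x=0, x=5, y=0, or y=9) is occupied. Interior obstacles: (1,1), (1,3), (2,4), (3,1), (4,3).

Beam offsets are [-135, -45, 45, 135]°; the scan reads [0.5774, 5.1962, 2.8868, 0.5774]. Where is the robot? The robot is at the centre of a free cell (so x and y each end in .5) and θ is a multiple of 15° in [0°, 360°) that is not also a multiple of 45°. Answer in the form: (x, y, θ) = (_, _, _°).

Candidates: 27 free-cell centres × 16 headings = 432 poses. Raycast each; keep the one whose scan matches to 4 dp.
  (1.5, 7.5, 165°): beam 1 = 3.0000 ≠ 0.5774 ✗
  (3.5, 4.5, 120°): beam 1 = 1.5529 ≠ 0.5774 ✗
  (1.5, 5.5, 285°): beam 2 = 1.0000 ≠ 5.1962 ✗
  (3.5, 7.5, 30°): beam 1 = 2.5882 ≠ 0.5774 ✗
  (3.5, 6.5, 240°): beam 1 = 2.5882 ≠ 0.5774 ✗
  …
  (4.5, 4.5, 165°): r_1=0.5774, r_2=5.1962, r_3=2.8868, r_4=0.5774 — all match ✓
Only this pose fits every beam.

(x, y, θ) = (4.5, 4.5, 165°)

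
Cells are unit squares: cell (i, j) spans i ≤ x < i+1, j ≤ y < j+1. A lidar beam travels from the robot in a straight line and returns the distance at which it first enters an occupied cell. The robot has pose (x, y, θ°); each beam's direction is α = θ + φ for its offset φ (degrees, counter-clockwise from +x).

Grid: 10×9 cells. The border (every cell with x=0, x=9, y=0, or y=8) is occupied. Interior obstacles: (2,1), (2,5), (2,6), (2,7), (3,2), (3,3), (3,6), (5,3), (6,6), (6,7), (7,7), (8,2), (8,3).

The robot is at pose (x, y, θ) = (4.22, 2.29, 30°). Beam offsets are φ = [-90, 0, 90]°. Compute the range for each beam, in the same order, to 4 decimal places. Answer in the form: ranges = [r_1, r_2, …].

beam 1: φ=-90°, α=300°
  direction (0.5000, -0.8660); cell (4,2); t to first gridline: x 1.5600, y 0.3349 (then +2.0000 / +1.1547)
    (4,1) via y @ 0.3349
    (4,0) via y @ 1.4896  # hit
  → r_1 = 1.4896
beam 2: φ=0°, α=30°
  direction (0.8660, 0.5000); cell (4,2); t to first gridline: x 0.9007, y 1.4200 (then +1.1547 / +2.0000)
    (5,2) via x @ 0.9007
    (5,3) via y @ 1.4200  # hit
  → r_2 = 1.4200
beam 3: φ=90°, α=120°
  direction (-0.5000, 0.8660); cell (4,2); t to first gridline: x 0.4400, y 0.8198 (then +2.0000 / +1.1547)
    (3,2) via x @ 0.4400  # hit
  → r_3 = 0.4400

ranges = [1.4896, 1.4200, 0.4400]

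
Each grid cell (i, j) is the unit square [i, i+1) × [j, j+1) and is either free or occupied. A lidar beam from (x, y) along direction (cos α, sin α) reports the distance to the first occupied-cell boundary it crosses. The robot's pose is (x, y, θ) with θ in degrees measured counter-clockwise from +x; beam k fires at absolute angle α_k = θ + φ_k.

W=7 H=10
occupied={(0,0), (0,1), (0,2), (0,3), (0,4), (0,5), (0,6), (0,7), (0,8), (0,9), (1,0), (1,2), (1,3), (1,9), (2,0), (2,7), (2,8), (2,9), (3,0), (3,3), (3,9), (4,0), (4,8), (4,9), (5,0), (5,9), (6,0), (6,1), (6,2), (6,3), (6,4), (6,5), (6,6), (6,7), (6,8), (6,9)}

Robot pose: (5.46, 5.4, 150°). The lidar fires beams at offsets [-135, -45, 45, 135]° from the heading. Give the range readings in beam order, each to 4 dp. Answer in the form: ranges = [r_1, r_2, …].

ranges = [0.5590, 2.6917, 4.6173, 2.0864]

beam 1: φ=-135°, α=15°
  dir = (cos 15°, sin 15°) = (0.9659, 0.2588); from cell (5,5)
  next x-line at t=0.5590, next y-line at t=2.3182; Δt_x=1.0353, Δt_y=3.8637
    x: enter (6,5) at t=0.5590 ← occupied
  → r_1 = 0.5590
beam 2: φ=-45°, α=105°
  dir = (cos 105°, sin 105°) = (-0.2588, 0.9659); from cell (5,5)
  next x-line at t=1.7773, next y-line at t=0.6212; Δt_x=3.8637, Δt_y=1.0353
    y: enter (5,6) at t=0.6212
    y: enter (5,7) at t=1.6564
    x: enter (4,7) at t=1.7773
    y: enter (4,8) at t=2.6917 ← occupied
  → r_2 = 2.6917
beam 3: φ=45°, α=195°
  dir = (cos 195°, sin 195°) = (-0.9659, -0.2588); from cell (5,5)
  next x-line at t=0.4762, next y-line at t=1.5455; Δt_x=1.0353, Δt_y=3.8637
    x: enter (4,5) at t=0.4762
    x: enter (3,5) at t=1.5115
    y: enter (3,4) at t=1.5455
    x: enter (2,4) at t=2.5468
    x: enter (1,4) at t=3.5821
    x: enter (0,4) at t=4.6173 ← occupied
  → r_3 = 4.6173
beam 4: φ=135°, α=285°
  dir = (cos 285°, sin 285°) = (0.2588, -0.9659); from cell (5,5)
  next x-line at t=2.0864, next y-line at t=0.4141; Δt_x=3.8637, Δt_y=1.0353
    y: enter (5,4) at t=0.4141
    y: enter (5,3) at t=1.4494
    x: enter (6,3) at t=2.0864 ← occupied
  → r_4 = 2.0864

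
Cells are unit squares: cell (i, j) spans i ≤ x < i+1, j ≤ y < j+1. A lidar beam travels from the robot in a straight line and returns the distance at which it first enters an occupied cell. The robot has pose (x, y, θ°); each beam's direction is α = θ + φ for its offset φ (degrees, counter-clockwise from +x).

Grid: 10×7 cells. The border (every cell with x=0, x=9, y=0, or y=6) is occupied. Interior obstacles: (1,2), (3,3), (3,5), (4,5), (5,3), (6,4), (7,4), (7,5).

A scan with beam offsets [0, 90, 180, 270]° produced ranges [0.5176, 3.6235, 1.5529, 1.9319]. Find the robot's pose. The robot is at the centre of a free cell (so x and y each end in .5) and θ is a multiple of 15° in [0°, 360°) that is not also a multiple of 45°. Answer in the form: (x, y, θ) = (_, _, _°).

The pose lattice has 32·16 = 512 candidates. Test each by forward raycasting.
  (2.5, 2.5, 120°): beam 1 = 3.0000 ≠ 0.5176 ✗
  (1.5, 4.5, 255°): beam 1 = 1.5529 ≠ 0.5176 ✗
  (4.5, 3.5, 120°): beam 1 = 1.7321 ≠ 0.5176 ✗
  …
  (5.5, 1.5, 285°): r_1=0.5176, r_2=3.6235, r_3=1.5529, r_4=1.9319 — all match ✓
Unique over the lattice → pose = (5.5, 1.5, 285°).

(x, y, θ) = (5.5, 1.5, 285°)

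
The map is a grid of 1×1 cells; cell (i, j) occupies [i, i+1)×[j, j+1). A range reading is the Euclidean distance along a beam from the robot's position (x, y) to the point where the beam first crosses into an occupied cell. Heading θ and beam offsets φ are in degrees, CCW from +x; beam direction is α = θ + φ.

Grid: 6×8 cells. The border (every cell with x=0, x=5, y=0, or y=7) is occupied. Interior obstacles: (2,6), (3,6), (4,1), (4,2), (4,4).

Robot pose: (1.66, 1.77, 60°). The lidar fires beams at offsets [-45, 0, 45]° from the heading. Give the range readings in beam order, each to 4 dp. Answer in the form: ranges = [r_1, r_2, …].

ranges = [2.4225, 6.0391, 2.5500]

beam 1: φ=-45°, α=15°
  dir = (cos 15°, sin 15°) = (0.9659, 0.2588); from cell (1,1)
  next x-line at t=0.3520, next y-line at t=0.8887; Δt_x=1.0353, Δt_y=3.8637
    x: enter (2,1) at t=0.3520
    y: enter (2,2) at t=0.8887
    x: enter (3,2) at t=1.3873
    x: enter (4,2) at t=2.4225 ← occupied
  → r_1 = 2.4225
beam 2: φ=0°, α=60°
  dir = (cos 60°, sin 60°) = (0.5000, 0.8660); from cell (1,1)
  next x-line at t=0.6800, next y-line at t=0.2656; Δt_x=2.0000, Δt_y=1.1547
    y: enter (1,2) at t=0.2656
    x: enter (2,2) at t=0.6800
    y: enter (2,3) at t=1.4203
    y: enter (2,4) at t=2.5750
    x: enter (3,4) at t=2.6800
    y: enter (3,5) at t=3.7297
    x: enter (4,5) at t=4.6800
    y: enter (4,6) at t=4.8844
    y: enter (4,7) at t=6.0391 ← occupied
  → r_2 = 6.0391
beam 3: φ=45°, α=105°
  dir = (cos 105°, sin 105°) = (-0.2588, 0.9659); from cell (1,1)
  next x-line at t=2.5500, next y-line at t=0.2381; Δt_x=3.8637, Δt_y=1.0353
    y: enter (1,2) at t=0.2381
    y: enter (1,3) at t=1.2734
    y: enter (1,4) at t=2.3087
    x: enter (0,4) at t=2.5500 ← occupied
  → r_3 = 2.5500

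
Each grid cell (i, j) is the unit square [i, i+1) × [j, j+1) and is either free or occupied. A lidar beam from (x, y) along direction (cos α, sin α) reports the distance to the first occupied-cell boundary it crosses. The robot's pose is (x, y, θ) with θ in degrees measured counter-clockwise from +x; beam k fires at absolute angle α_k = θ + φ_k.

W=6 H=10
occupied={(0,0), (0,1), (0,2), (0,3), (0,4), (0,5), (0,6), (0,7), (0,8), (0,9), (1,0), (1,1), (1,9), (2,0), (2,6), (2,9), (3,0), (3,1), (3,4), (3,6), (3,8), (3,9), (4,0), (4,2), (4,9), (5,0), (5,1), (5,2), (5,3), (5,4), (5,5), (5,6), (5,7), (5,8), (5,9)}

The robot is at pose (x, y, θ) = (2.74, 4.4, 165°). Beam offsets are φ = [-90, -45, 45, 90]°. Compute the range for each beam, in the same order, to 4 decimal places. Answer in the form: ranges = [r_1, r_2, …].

beam 1: φ=-90°, α=75°
  direction (0.2588, 0.9659); cell (2,4); t to first gridline: x 1.0046, y 0.6212 (then +3.8637 / +1.0353)
    (2,5) via y @ 0.6212
    (3,5) via x @ 1.0046
    (3,6) via y @ 1.6564  # hit
  → r_1 = 1.6564
beam 2: φ=-45°, α=120°
  direction (-0.5000, 0.8660); cell (2,4); t to first gridline: x 1.4800, y 0.6928 (then +2.0000 / +1.1547)
    (2,5) via y @ 0.6928
    (1,5) via x @ 1.4800
    (1,6) via y @ 1.8475
    (1,7) via y @ 3.0022
    (0,7) via x @ 3.4800  # hit
  → r_2 = 3.4800
beam 3: φ=45°, α=210°
  direction (-0.8660, -0.5000); cell (2,4); t to first gridline: x 0.8545, y 0.8000 (then +1.1547 / +2.0000)
    (2,3) via y @ 0.8000
    (1,3) via x @ 0.8545
    (0,3) via x @ 2.0092  # hit
  → r_3 = 2.0092
beam 4: φ=90°, α=255°
  direction (-0.2588, -0.9659); cell (2,4); t to first gridline: x 2.8591, y 0.4141 (then +3.8637 / +1.0353)
    (2,3) via y @ 0.4141
    (2,2) via y @ 1.4494
    (2,1) via y @ 2.4847
    (1,1) via x @ 2.8591  # hit
  → r_4 = 2.8591

ranges = [1.6564, 3.4800, 2.0092, 2.8591]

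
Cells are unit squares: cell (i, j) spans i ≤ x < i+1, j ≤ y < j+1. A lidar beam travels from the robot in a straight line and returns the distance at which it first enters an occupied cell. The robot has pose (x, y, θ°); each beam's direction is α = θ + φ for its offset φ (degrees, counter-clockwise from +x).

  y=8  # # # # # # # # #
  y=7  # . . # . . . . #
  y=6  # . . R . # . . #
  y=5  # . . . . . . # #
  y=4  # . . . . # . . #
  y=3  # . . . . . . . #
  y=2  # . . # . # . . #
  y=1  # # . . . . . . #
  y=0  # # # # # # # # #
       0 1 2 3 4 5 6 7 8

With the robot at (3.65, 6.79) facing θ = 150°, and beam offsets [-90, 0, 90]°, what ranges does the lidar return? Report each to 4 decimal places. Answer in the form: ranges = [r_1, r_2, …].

beam 1: φ=-90°, α=60°
  direction (0.5000, 0.8660); cell (3,6); t to first gridline: x 0.7000, y 0.2425 (then +2.0000 / +1.1547)
    (3,7) via y @ 0.2425  # hit
  → r_1 = 0.2425
beam 2: φ=0°, α=150°
  direction (-0.8660, 0.5000); cell (3,6); t to first gridline: x 0.7506, y 0.4200 (then +1.1547 / +2.0000)
    (3,7) via y @ 0.4200  # hit
  → r_2 = 0.4200
beam 3: φ=90°, α=240°
  direction (-0.5000, -0.8660); cell (3,6); t to first gridline: x 1.3000, y 0.9122 (then +2.0000 / +1.1547)
    (3,5) via y @ 0.9122
    (2,5) via x @ 1.3000
    (2,4) via y @ 2.0669
    (2,3) via y @ 3.2216
    (1,3) via x @ 3.3000
    (1,2) via y @ 4.3763
    (0,2) via x @ 5.3000  # hit
  → r_3 = 5.3000

ranges = [0.2425, 0.4200, 5.3000]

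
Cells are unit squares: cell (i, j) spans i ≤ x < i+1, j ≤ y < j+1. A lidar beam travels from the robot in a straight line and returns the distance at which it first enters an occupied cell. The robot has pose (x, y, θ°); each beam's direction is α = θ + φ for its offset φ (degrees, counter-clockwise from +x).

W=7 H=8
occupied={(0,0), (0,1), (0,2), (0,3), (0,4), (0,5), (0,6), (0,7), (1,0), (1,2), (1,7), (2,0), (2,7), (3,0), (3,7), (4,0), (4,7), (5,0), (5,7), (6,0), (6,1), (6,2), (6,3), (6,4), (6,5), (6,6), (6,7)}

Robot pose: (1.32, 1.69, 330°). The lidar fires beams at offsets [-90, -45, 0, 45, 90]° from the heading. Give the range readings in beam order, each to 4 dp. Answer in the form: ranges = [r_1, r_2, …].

beam 1: φ=-90°, α=240°
  cosα=-0.5000 sinα=-0.8660 | (1,1) | tMaxX 0.6400 tMaxY 0.7967 | tΔX 2.0000 tΔY 1.1547
    t=0.6400 [x] (0,1) — stop
  → r_1 = 0.6400
beam 2: φ=-45°, α=285°
  cosα=0.2588 sinα=-0.9659 | (1,1) | tMaxX 2.6273 tMaxY 0.7143 | tΔX 3.8637 tΔY 1.0353
    t=0.7143 [y] (1,0) — stop
  → r_2 = 0.7143
beam 3: φ=0°, α=330°
  cosα=0.8660 sinα=-0.5000 | (1,1) | tMaxX 0.7852 tMaxY 1.3800 | tΔX 1.1547 tΔY 2.0000
    t=0.7852 [x] (2,1)
    t=1.3800 [y] (2,0) — stop
  → r_3 = 1.3800
beam 4: φ=45°, α=15°
  cosα=0.9659 sinα=0.2588 | (1,1) | tMaxX 0.7040 tMaxY 1.1977 | tΔX 1.0353 tΔY 3.8637
    t=0.7040 [x] (2,1)
    t=1.1977 [y] (2,2)
    t=1.7393 [x] (3,2)
    t=2.7745 [x] (4,2)
    t=3.8098 [x] (5,2)
    t=4.8451 [x] (6,2) — stop
  → r_4 = 4.8451
beam 5: φ=90°, α=60°
  cosα=0.5000 sinα=0.8660 | (1,1) | tMaxX 1.3600 tMaxY 0.3580 | tΔX 2.0000 tΔY 1.1547
    t=0.3580 [y] (1,2) — stop
  → r_5 = 0.3580

ranges = [0.6400, 0.7143, 1.3800, 4.8451, 0.3580]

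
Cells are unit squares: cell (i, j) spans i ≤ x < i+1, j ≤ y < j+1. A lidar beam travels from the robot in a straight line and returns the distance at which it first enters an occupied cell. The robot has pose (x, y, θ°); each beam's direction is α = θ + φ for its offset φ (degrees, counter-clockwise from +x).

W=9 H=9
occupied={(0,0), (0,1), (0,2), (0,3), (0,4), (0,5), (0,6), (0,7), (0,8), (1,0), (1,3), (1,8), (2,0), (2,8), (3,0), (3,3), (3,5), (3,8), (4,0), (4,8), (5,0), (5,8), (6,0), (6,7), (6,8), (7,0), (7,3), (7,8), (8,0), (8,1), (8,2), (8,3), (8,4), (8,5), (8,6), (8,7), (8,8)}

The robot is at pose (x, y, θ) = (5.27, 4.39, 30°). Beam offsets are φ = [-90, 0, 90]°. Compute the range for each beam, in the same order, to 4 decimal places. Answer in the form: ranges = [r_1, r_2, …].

ranges = [3.9144, 3.1523, 4.1685]

beam 1: φ=-90°, α=300°
  d=(0.5000,-0.8660)  start (5,4)  tX=1.4600 tY=0.4503  stride 1/|dx|=2.0000 1/|dy|=1.1547
    cross y-line → (5,3), t=0.4503
    cross x-line → (6,3), t=1.4600
    cross y-line → (6,2), t=1.6050
    cross y-line → (6,1), t=2.7597
    cross x-line → (7,1), t=3.4600
    cross y-line → (7,0), t=3.9144 (wall)
  → r_1 = 3.9144
beam 2: φ=0°, α=30°
  d=(0.8660,0.5000)  start (5,4)  tX=0.8429 tY=1.2200  stride 1/|dx|=1.1547 1/|dy|=2.0000
    cross x-line → (6,4), t=0.8429
    cross y-line → (6,5), t=1.2200
    cross x-line → (7,5), t=1.9976
    cross x-line → (8,5), t=3.1523 (wall)
  → r_2 = 3.1523
beam 3: φ=90°, α=120°
  d=(-0.5000,0.8660)  start (5,4)  tX=0.5400 tY=0.7044  stride 1/|dx|=2.0000 1/|dy|=1.1547
    cross x-line → (4,4), t=0.5400
    cross y-line → (4,5), t=0.7044
    cross y-line → (4,6), t=1.8591
    cross x-line → (3,6), t=2.5400
    cross y-line → (3,7), t=3.0138
    cross y-line → (3,8), t=4.1685 (wall)
  → r_3 = 4.1685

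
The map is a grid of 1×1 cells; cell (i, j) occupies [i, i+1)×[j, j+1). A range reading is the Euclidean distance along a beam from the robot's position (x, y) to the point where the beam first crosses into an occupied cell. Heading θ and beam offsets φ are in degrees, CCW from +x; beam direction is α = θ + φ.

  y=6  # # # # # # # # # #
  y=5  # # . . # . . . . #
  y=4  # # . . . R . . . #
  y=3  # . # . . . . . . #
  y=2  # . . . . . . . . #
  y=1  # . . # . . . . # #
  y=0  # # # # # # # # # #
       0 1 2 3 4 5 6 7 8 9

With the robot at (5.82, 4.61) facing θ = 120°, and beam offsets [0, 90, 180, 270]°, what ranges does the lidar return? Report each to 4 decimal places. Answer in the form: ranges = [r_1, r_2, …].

beam 1: φ=0°, α=120°
  dir = (cos 120°, sin 120°) = (-0.5000, 0.8660); from cell (5,4)
  next x-line at t=1.6400, next y-line at t=0.4503; Δt_x=2.0000, Δt_y=1.1547
    y: enter (5,5) at t=0.4503
    y: enter (5,6) at t=1.6050 ← occupied
  → r_1 = 1.6050
beam 2: φ=90°, α=210°
  dir = (cos 210°, sin 210°) = (-0.8660, -0.5000); from cell (5,4)
  next x-line at t=0.9469, next y-line at t=1.2200; Δt_x=1.1547, Δt_y=2.0000
    x: enter (4,4) at t=0.9469
    y: enter (4,3) at t=1.2200
    x: enter (3,3) at t=2.1016
    y: enter (3,2) at t=3.2200
    x: enter (2,2) at t=3.2563
    x: enter (1,2) at t=4.4110
    y: enter (1,1) at t=5.2200
    x: enter (0,1) at t=5.5657 ← occupied
  → r_2 = 5.5657
beam 3: φ=180°, α=300°
  dir = (cos 300°, sin 300°) = (0.5000, -0.8660); from cell (5,4)
  next x-line at t=0.3600, next y-line at t=0.7044; Δt_x=2.0000, Δt_y=1.1547
    x: enter (6,4) at t=0.3600
    y: enter (6,3) at t=0.7044
    y: enter (6,2) at t=1.8591
    x: enter (7,2) at t=2.3600
    y: enter (7,1) at t=3.0138
    y: enter (7,0) at t=4.1685 ← occupied
  → r_3 = 4.1685
beam 4: φ=270°, α=30°
  dir = (cos 30°, sin 30°) = (0.8660, 0.5000); from cell (5,4)
  next x-line at t=0.2078, next y-line at t=0.7800; Δt_x=1.1547, Δt_y=2.0000
    x: enter (6,4) at t=0.2078
    y: enter (6,5) at t=0.7800
    x: enter (7,5) at t=1.3625
    x: enter (8,5) at t=2.5172
    y: enter (8,6) at t=2.7800 ← occupied
  → r_4 = 2.7800

ranges = [1.6050, 5.5657, 4.1685, 2.7800]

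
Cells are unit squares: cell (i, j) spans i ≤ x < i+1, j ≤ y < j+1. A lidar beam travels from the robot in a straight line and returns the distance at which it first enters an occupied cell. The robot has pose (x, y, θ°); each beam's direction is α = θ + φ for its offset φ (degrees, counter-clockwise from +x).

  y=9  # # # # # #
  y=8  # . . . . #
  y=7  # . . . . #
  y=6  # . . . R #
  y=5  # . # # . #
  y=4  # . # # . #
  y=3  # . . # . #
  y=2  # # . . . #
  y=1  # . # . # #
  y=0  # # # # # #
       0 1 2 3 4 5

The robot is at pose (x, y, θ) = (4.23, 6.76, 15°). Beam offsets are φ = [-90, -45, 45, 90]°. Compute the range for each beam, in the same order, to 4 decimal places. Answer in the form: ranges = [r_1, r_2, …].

ranges = [2.9751, 0.8891, 1.5400, 2.3190]

beam 1: φ=-90°, α=285°
  d=(0.2588,-0.9659)  start (4,6)  tX=2.9751 tY=0.7868  stride 1/|dx|=3.8637 1/|dy|=1.0353
    cross y-line → (4,5), t=0.7868
    cross y-line → (4,4), t=1.8221
    cross y-line → (4,3), t=2.8574
    cross x-line → (5,3), t=2.9751 (wall)
  → r_1 = 2.9751
beam 2: φ=-45°, α=330°
  d=(0.8660,-0.5000)  start (4,6)  tX=0.8891 tY=1.5200  stride 1/|dx|=1.1547 1/|dy|=2.0000
    cross x-line → (5,6), t=0.8891 (wall)
  → r_2 = 0.8891
beam 3: φ=45°, α=60°
  d=(0.5000,0.8660)  start (4,6)  tX=1.5400 tY=0.2771  stride 1/|dx|=2.0000 1/|dy|=1.1547
    cross y-line → (4,7), t=0.2771
    cross y-line → (4,8), t=1.4318
    cross x-line → (5,8), t=1.5400 (wall)
  → r_3 = 1.5400
beam 4: φ=90°, α=105°
  d=(-0.2588,0.9659)  start (4,6)  tX=0.8887 tY=0.2485  stride 1/|dx|=3.8637 1/|dy|=1.0353
    cross y-line → (4,7), t=0.2485
    cross x-line → (3,7), t=0.8887
    cross y-line → (3,8), t=1.2837
    cross y-line → (3,9), t=2.3190 (wall)
  → r_4 = 2.3190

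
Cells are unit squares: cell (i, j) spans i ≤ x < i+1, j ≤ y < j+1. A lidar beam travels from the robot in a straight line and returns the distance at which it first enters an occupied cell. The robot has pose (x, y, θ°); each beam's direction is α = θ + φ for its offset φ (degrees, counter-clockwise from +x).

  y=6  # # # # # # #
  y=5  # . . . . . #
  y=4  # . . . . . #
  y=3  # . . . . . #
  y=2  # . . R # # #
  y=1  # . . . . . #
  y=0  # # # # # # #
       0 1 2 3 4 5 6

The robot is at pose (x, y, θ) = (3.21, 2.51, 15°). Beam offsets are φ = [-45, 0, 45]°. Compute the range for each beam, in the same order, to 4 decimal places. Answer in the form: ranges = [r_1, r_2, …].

beam 1: φ=-45°, α=330°
  cosα=0.8660 sinα=-0.5000 | (3,2) | tMaxX 0.9122 tMaxY 1.0200 | tΔX 1.1547 tΔY 2.0000
    t=0.9122 [x] (4,2) — stop
  → r_1 = 0.9122
beam 2: φ=0°, α=15°
  cosα=0.9659 sinα=0.2588 | (3,2) | tMaxX 0.8179 tMaxY 1.8932 | tΔX 1.0353 tΔY 3.8637
    t=0.8179 [x] (4,2) — stop
  → r_2 = 0.8179
beam 3: φ=45°, α=60°
  cosα=0.5000 sinα=0.8660 | (3,2) | tMaxX 1.5800 tMaxY 0.5658 | tΔX 2.0000 tΔY 1.1547
    t=0.5658 [y] (3,3)
    t=1.5800 [x] (4,3)
    t=1.7205 [y] (4,4)
    t=2.8752 [y] (4,5)
    t=3.5800 [x] (5,5)
    t=4.0299 [y] (5,6) — stop
  → r_3 = 4.0299

ranges = [0.9122, 0.8179, 4.0299]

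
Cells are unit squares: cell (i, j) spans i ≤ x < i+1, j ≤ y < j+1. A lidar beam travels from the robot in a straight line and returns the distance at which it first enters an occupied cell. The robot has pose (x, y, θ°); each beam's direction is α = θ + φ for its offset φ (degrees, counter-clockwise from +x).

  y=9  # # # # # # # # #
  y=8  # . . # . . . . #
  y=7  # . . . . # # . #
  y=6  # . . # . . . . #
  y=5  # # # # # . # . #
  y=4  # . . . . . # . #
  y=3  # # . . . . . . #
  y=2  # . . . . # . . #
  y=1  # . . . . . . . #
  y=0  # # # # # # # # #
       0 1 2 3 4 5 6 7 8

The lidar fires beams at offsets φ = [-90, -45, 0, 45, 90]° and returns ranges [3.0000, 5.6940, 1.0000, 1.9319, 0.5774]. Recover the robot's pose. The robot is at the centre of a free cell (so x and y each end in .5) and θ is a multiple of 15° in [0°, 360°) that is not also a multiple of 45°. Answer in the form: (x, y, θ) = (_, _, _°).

The pose lattice has 44·16 = 704 candidates. Test each by forward raycasting.
  (7.5, 6.5, 75°): beam 1 = 0.5176 ≠ 3.0000 ✗
  (5.5, 6.5, 345°): beam 1 = 5.6940 ≠ 3.0000 ✗
  (5.5, 4.5, 150°): beam 1 = 1.0000 ≠ 3.0000 ✗
  …
  (6.5, 1.5, 150°): r_1=3.0000, r_2=5.6940, r_3=1.0000, r_4=1.9319, r_5=0.5774 — all match ✓
Unique over the lattice → pose = (6.5, 1.5, 150°).

(x, y, θ) = (6.5, 1.5, 150°)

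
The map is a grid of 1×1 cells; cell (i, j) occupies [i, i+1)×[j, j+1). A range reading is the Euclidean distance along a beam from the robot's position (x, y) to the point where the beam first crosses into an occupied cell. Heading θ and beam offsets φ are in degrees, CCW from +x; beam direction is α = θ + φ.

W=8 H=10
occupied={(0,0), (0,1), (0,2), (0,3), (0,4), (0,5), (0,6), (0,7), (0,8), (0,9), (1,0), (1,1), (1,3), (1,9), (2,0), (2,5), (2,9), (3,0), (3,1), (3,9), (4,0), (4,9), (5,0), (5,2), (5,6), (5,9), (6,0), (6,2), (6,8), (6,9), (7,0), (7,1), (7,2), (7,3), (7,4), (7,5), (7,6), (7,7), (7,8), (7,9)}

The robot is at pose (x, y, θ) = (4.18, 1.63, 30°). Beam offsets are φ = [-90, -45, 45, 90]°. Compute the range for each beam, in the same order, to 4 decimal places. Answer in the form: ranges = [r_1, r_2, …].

beam 1: φ=-90°, α=300°
  d=(0.5000,-0.8660)  start (4,1)  tX=1.6400 tY=0.7275  stride 1/|dx|=2.0000 1/|dy|=1.1547
    cross y-line → (4,0), t=0.7275 (wall)
  → r_1 = 0.7275
beam 2: φ=-45°, α=345°
  d=(0.9659,-0.2588)  start (4,1)  tX=0.8489 tY=2.4341  stride 1/|dx|=1.0353 1/|dy|=3.8637
    cross x-line → (5,1), t=0.8489
    cross x-line → (6,1), t=1.8842
    cross y-line → (6,0), t=2.4341 (wall)
  → r_2 = 2.4341
beam 3: φ=45°, α=75°
  d=(0.2588,0.9659)  start (4,1)  tX=3.1682 tY=0.3831  stride 1/|dx|=3.8637 1/|dy|=1.0353
    cross y-line → (4,2), t=0.3831
    cross y-line → (4,3), t=1.4183
    cross y-line → (4,4), t=2.4536
    cross x-line → (5,4), t=3.1682
    cross y-line → (5,5), t=3.4889
    cross y-line → (5,6), t=4.5242 (wall)
  → r_3 = 4.5242
beam 4: φ=90°, α=120°
  d=(-0.5000,0.8660)  start (4,1)  tX=0.3600 tY=0.4272  stride 1/|dx|=2.0000 1/|dy|=1.1547
    cross x-line → (3,1), t=0.3600 (wall)
  → r_4 = 0.3600

ranges = [0.7275, 2.4341, 4.5242, 0.3600]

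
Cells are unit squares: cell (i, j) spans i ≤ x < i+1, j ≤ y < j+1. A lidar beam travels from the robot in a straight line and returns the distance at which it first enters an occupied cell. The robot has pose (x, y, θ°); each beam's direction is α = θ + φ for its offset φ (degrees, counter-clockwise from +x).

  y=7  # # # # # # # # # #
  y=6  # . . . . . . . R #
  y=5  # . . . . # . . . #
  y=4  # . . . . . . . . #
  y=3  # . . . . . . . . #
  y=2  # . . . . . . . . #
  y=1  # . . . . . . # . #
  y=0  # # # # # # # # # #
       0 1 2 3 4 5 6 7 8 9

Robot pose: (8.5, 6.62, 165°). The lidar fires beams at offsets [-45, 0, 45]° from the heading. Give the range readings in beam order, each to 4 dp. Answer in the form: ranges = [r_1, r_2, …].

beam 1: φ=-45°, α=120°
  dir = (cos 120°, sin 120°) = (-0.5000, 0.8660); from cell (8,6)
  next x-line at t=1.0000, next y-line at t=0.4388; Δt_x=2.0000, Δt_y=1.1547
    y: enter (8,7) at t=0.4388 ← occupied
  → r_1 = 0.4388
beam 2: φ=0°, α=165°
  dir = (cos 165°, sin 165°) = (-0.9659, 0.2588); from cell (8,6)
  next x-line at t=0.5176, next y-line at t=1.4682; Δt_x=1.0353, Δt_y=3.8637
    x: enter (7,6) at t=0.5176
    y: enter (7,7) at t=1.4682 ← occupied
  → r_2 = 1.4682
beam 3: φ=45°, α=210°
  dir = (cos 210°, sin 210°) = (-0.8660, -0.5000); from cell (8,6)
  next x-line at t=0.5774, next y-line at t=1.2400; Δt_x=1.1547, Δt_y=2.0000
    x: enter (7,6) at t=0.5774
    y: enter (7,5) at t=1.2400
    x: enter (6,5) at t=1.7321
    x: enter (5,5) at t=2.8868 ← occupied
  → r_3 = 2.8868

ranges = [0.4388, 1.4682, 2.8868]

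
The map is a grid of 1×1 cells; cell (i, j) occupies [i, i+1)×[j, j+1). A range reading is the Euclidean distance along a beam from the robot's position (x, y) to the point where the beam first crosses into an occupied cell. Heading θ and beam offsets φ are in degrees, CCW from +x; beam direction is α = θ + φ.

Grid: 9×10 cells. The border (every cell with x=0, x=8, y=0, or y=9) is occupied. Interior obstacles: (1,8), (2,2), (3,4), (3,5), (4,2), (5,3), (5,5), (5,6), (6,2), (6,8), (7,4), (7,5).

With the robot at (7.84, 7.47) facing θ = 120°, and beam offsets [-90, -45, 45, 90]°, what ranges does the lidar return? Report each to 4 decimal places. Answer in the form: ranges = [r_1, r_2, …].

beam 1: φ=-90°, α=30°
  cosα=0.8660 sinα=0.5000 | (7,7) | tMaxX 0.1848 tMaxY 1.0600 | tΔX 1.1547 tΔY 2.0000
    t=0.1848 [x] (8,7) — stop
  → r_1 = 0.1848
beam 2: φ=-45°, α=75°
  cosα=0.2588 sinα=0.9659 | (7,7) | tMaxX 0.6182 tMaxY 0.5487 | tΔX 3.8637 tΔY 1.0353
    t=0.5487 [y] (7,8)
    t=0.6182 [x] (8,8) — stop
  → r_2 = 0.6182
beam 3: φ=45°, α=165°
  cosα=-0.9659 sinα=0.2588 | (7,7) | tMaxX 0.8696 tMaxY 2.0478 | tΔX 1.0353 tΔY 3.8637
    t=0.8696 [x] (6,7)
    t=1.9049 [x] (5,7)
    t=2.0478 [y] (5,8)
    t=2.9402 [x] (4,8)
    t=3.9755 [x] (3,8)
    t=5.0107 [x] (2,8)
    t=5.9115 [y] (2,9) — stop
  → r_3 = 5.9115
beam 4: φ=90°, α=210°
  cosα=-0.8660 sinα=-0.5000 | (7,7) | tMaxX 0.9699 tMaxY 0.9400 | tΔX 1.1547 tΔY 2.0000
    t=0.9400 [y] (7,6)
    t=0.9699 [x] (6,6)
    t=2.1246 [x] (5,6) — stop
  → r_4 = 2.1246

ranges = [0.1848, 0.6182, 5.9115, 2.1246]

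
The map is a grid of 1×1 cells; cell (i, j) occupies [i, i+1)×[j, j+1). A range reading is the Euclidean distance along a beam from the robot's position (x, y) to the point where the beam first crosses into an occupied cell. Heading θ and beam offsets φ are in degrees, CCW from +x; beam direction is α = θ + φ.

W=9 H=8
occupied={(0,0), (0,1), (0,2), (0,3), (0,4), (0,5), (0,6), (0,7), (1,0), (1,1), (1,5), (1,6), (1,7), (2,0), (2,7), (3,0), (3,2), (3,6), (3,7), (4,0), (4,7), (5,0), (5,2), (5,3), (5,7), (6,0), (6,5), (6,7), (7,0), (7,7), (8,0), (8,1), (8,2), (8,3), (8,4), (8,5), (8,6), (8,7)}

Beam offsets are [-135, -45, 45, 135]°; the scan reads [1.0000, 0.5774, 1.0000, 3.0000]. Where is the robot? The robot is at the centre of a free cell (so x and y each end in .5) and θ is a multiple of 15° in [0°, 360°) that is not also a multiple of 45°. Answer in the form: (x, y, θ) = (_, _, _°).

(x, y, θ) = (6.5, 1.5, 285°)

Candidates: 34 free-cell centres × 16 headings = 544 poses. Raycast each; keep the one whose scan matches to 4 dp.
  (6.5, 1.5, 345°): beam 3 = 1.7321 ≠ 1.0000 ✗
  (2.5, 1.5, 105°): beam 2 = 1.0000 ≠ 0.5774 ✗
  (7.5, 3.5, 210°): beam 1 = 1.9319 ≠ 1.0000 ✗
  (4.5, 1.5, 210°): beam 1 = 1.9319 ≠ 1.0000 ✗
  …
  (6.5, 1.5, 285°): r_1=1.0000, r_2=0.5774, r_3=1.0000, r_4=3.0000 — all match ✓
No second candidate reproduces the full scan.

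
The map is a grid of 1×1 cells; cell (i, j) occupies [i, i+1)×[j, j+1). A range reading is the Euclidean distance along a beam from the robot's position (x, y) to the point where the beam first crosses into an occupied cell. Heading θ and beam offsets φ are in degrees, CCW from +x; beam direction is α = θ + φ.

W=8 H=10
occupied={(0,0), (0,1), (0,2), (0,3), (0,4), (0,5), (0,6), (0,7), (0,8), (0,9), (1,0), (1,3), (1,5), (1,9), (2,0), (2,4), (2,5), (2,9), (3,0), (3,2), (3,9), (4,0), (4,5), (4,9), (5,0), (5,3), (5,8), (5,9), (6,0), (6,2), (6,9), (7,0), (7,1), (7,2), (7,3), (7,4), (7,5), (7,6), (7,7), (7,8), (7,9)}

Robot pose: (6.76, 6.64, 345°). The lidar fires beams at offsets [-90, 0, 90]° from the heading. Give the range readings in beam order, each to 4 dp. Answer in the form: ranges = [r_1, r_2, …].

ranges = [2.9364, 0.2485, 0.9273]

beam 1: φ=-90°, α=255°
  dir = (cos 255°, sin 255°) = (-0.2588, -0.9659); from cell (6,6)
  next x-line at t=2.9364, next y-line at t=0.6626; Δt_x=3.8637, Δt_y=1.0353
    y: enter (6,5) at t=0.6626
    y: enter (6,4) at t=1.6979
    y: enter (6,3) at t=2.7331
    x: enter (5,3) at t=2.9364 ← occupied
  → r_1 = 2.9364
beam 2: φ=0°, α=345°
  dir = (cos 345°, sin 345°) = (0.9659, -0.2588); from cell (6,6)
  next x-line at t=0.2485, next y-line at t=2.4728; Δt_x=1.0353, Δt_y=3.8637
    x: enter (7,6) at t=0.2485 ← occupied
  → r_2 = 0.2485
beam 3: φ=90°, α=75°
  dir = (cos 75°, sin 75°) = (0.2588, 0.9659); from cell (6,6)
  next x-line at t=0.9273, next y-line at t=0.3727; Δt_x=3.8637, Δt_y=1.0353
    y: enter (6,7) at t=0.3727
    x: enter (7,7) at t=0.9273 ← occupied
  → r_3 = 0.9273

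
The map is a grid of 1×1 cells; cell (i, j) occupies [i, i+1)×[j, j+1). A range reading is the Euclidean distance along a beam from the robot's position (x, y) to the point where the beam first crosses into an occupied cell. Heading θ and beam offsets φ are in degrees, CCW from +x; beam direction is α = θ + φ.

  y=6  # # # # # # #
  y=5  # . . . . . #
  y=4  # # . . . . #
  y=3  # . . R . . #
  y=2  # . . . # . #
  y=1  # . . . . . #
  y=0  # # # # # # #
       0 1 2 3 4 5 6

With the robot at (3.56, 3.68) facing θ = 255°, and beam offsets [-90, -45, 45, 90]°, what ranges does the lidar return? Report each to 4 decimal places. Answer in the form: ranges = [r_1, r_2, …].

beam 1: φ=-90°, α=165°
  d=(-0.9659,0.2588)  start (3,3)  tX=0.5798 tY=1.2364  stride 1/|dx|=1.0353 1/|dy|=3.8637
    cross x-line → (2,3), t=0.5798
    cross y-line → (2,4), t=1.2364
    cross x-line → (1,4), t=1.6150 (wall)
  → r_1 = 1.6150
beam 2: φ=-45°, α=210°
  d=(-0.8660,-0.5000)  start (3,3)  tX=0.6466 tY=1.3600  stride 1/|dx|=1.1547 1/|dy|=2.0000
    cross x-line → (2,3), t=0.6466
    cross y-line → (2,2), t=1.3600
    cross x-line → (1,2), t=1.8013
    cross x-line → (0,2), t=2.9560 (wall)
  → r_2 = 2.9560
beam 3: φ=45°, α=300°
  d=(0.5000,-0.8660)  start (3,3)  tX=0.8800 tY=0.7852  stride 1/|dx|=2.0000 1/|dy|=1.1547
    cross y-line → (3,2), t=0.7852
    cross x-line → (4,2), t=0.8800 (wall)
  → r_3 = 0.8800
beam 4: φ=90°, α=345°
  d=(0.9659,-0.2588)  start (3,3)  tX=0.4555 tY=2.6273  stride 1/|dx|=1.0353 1/|dy|=3.8637
    cross x-line → (4,3), t=0.4555
    cross x-line → (5,3), t=1.4908
    cross x-line → (6,3), t=2.5261 (wall)
  → r_4 = 2.5261

ranges = [1.6150, 2.9560, 0.8800, 2.5261]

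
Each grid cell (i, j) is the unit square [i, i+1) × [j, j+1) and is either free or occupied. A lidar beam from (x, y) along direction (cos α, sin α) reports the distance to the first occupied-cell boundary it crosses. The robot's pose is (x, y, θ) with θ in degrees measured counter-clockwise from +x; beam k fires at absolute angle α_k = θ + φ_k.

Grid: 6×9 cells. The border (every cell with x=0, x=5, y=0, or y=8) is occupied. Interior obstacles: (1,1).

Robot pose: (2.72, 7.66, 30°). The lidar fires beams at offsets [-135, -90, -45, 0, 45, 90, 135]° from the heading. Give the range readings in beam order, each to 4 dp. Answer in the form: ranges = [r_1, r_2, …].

beam 1: φ=-135°, α=255°
  direction (-0.2588, -0.9659); cell (2,7); t to first gridline: x 2.7819, y 0.6833 (then +3.8637 / +1.0353)
    (2,6) via y @ 0.6833
    (2,5) via y @ 1.7186
    (2,4) via y @ 2.7538
    (1,4) via x @ 2.7819
    (1,3) via y @ 3.7891
    (1,2) via y @ 4.8244
    (1,1) via y @ 5.8597  # hit
  → r_1 = 5.8597
beam 2: φ=-90°, α=300°
  direction (0.5000, -0.8660); cell (2,7); t to first gridline: x 0.5600, y 0.7621 (then +2.0000 / +1.1547)
    (3,7) via x @ 0.5600
    (3,6) via y @ 0.7621
    (3,5) via y @ 1.9168
    (4,5) via x @ 2.5600
    (4,4) via y @ 3.0715
    (4,3) via y @ 4.2262
    (5,3) via x @ 4.5600  # hit
  → r_2 = 4.5600
beam 3: φ=-45°, α=345°
  direction (0.9659, -0.2588); cell (2,7); t to first gridline: x 0.2899, y 2.5500 (then +1.0353 / +3.8637)
    (3,7) via x @ 0.2899
    (4,7) via x @ 1.3252
    (5,7) via x @ 2.3604  # hit
  → r_3 = 2.3604
beam 4: φ=0°, α=30°
  direction (0.8660, 0.5000); cell (2,7); t to first gridline: x 0.3233, y 0.6800 (then +1.1547 / +2.0000)
    (3,7) via x @ 0.3233
    (3,8) via y @ 0.6800  # hit
  → r_4 = 0.6800
beam 5: φ=45°, α=75°
  direction (0.2588, 0.9659); cell (2,7); t to first gridline: x 1.0818, y 0.3520 (then +3.8637 / +1.0353)
    (2,8) via y @ 0.3520  # hit
  → r_5 = 0.3520
beam 6: φ=90°, α=120°
  direction (-0.5000, 0.8660); cell (2,7); t to first gridline: x 1.4400, y 0.3926 (then +2.0000 / +1.1547)
    (2,8) via y @ 0.3926  # hit
  → r_6 = 0.3926
beam 7: φ=135°, α=165°
  direction (-0.9659, 0.2588); cell (2,7); t to first gridline: x 0.7454, y 1.3137 (then +1.0353 / +3.8637)
    (1,7) via x @ 0.7454
    (1,8) via y @ 1.3137  # hit
  → r_7 = 1.3137

ranges = [5.8597, 4.5600, 2.3604, 0.6800, 0.3520, 0.3926, 1.3137]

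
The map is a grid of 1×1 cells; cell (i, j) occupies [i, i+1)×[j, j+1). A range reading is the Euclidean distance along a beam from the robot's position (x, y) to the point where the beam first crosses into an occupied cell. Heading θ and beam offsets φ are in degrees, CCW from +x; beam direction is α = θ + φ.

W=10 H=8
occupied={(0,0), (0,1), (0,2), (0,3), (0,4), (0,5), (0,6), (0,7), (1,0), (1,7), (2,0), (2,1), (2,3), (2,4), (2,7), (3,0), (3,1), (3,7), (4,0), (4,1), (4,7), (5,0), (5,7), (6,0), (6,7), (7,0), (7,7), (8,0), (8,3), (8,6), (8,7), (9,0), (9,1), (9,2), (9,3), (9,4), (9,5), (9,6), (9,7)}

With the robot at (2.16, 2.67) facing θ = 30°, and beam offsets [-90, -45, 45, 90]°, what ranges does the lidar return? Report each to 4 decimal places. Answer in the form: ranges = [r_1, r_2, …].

beam 1: φ=-90°, α=300°
  direction (0.5000, -0.8660); cell (2,2); t to first gridline: x 1.6800, y 0.7736 (then +2.0000 / +1.1547)
    (2,1) via y @ 0.7736  # hit
  → r_1 = 0.7736
beam 2: φ=-45°, α=345°
  direction (0.9659, -0.2588); cell (2,2); t to first gridline: x 0.8696, y 2.5887 (then +1.0353 / +3.8637)
    (3,2) via x @ 0.8696
    (4,2) via x @ 1.9049
    (4,1) via y @ 2.5887  # hit
  → r_2 = 2.5887
beam 3: φ=45°, α=75°
  direction (0.2588, 0.9659); cell (2,2); t to first gridline: x 3.2455, y 0.3416 (then +3.8637 / +1.0353)
    (2,3) via y @ 0.3416  # hit
  → r_3 = 0.3416
beam 4: φ=90°, α=120°
  direction (-0.5000, 0.8660); cell (2,2); t to first gridline: x 0.3200, y 0.3811 (then +2.0000 / +1.1547)
    (1,2) via x @ 0.3200
    (1,3) via y @ 0.3811
    (1,4) via y @ 1.5358
    (0,4) via x @ 2.3200  # hit
  → r_4 = 2.3200

ranges = [0.7736, 2.5887, 0.3416, 2.3200]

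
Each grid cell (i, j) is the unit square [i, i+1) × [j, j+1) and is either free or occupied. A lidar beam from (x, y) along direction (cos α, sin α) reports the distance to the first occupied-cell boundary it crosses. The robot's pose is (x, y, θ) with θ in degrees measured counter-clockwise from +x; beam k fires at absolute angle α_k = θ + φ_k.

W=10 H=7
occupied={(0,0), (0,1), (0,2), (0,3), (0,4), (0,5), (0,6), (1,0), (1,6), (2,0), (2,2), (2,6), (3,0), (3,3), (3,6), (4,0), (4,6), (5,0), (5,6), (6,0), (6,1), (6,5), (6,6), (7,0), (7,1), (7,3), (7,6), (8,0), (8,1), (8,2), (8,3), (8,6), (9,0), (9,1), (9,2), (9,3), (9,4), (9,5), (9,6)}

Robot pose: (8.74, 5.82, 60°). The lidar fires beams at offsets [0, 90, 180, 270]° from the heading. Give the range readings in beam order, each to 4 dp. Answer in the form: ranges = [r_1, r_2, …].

ranges = [0.2078, 0.3600, 2.1016, 0.3002]

beam 1: φ=0°, α=60°
  direction (0.5000, 0.8660); cell (8,5); t to first gridline: x 0.5200, y 0.2078 (then +2.0000 / +1.1547)
    (8,6) via y @ 0.2078  # hit
  → r_1 = 0.2078
beam 2: φ=90°, α=150°
  direction (-0.8660, 0.5000); cell (8,5); t to first gridline: x 0.8545, y 0.3600 (then +1.1547 / +2.0000)
    (8,6) via y @ 0.3600  # hit
  → r_2 = 0.3600
beam 3: φ=180°, α=240°
  direction (-0.5000, -0.8660); cell (8,5); t to first gridline: x 1.4800, y 0.9469 (then +2.0000 / +1.1547)
    (8,4) via y @ 0.9469
    (7,4) via x @ 1.4800
    (7,3) via y @ 2.1016  # hit
  → r_3 = 2.1016
beam 4: φ=270°, α=330°
  direction (0.8660, -0.5000); cell (8,5); t to first gridline: x 0.3002, y 1.6400 (then +1.1547 / +2.0000)
    (9,5) via x @ 0.3002  # hit
  → r_4 = 0.3002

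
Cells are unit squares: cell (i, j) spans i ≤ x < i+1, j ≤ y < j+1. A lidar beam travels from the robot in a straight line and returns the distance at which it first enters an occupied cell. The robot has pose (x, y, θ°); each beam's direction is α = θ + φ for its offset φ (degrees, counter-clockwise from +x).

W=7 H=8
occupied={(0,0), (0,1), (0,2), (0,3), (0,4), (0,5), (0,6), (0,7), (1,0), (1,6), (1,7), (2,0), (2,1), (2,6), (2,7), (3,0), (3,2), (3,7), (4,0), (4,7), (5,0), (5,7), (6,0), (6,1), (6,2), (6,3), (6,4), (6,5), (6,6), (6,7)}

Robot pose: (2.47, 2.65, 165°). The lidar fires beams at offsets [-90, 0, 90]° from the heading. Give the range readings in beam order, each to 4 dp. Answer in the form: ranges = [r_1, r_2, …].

beam 1: φ=-90°, α=75°
  d=(0.2588,0.9659)  start (2,2)  tX=2.0478 tY=0.3623  stride 1/|dx|=3.8637 1/|dy|=1.0353
    cross y-line → (2,3), t=0.3623
    cross y-line → (2,4), t=1.3976
    cross x-line → (3,4), t=2.0478
    cross y-line → (3,5), t=2.4329
    cross y-line → (3,6), t=3.4682
    cross y-line → (3,7), t=4.5035 (wall)
  → r_1 = 4.5035
beam 2: φ=0°, α=165°
  d=(-0.9659,0.2588)  start (2,2)  tX=0.4866 tY=1.3523  stride 1/|dx|=1.0353 1/|dy|=3.8637
    cross x-line → (1,2), t=0.4866
    cross y-line → (1,3), t=1.3523
    cross x-line → (0,3), t=1.5219 (wall)
  → r_2 = 1.5219
beam 3: φ=90°, α=255°
  d=(-0.2588,-0.9659)  start (2,2)  tX=1.8159 tY=0.6729  stride 1/|dx|=3.8637 1/|dy|=1.0353
    cross y-line → (2,1), t=0.6729 (wall)
  → r_3 = 0.6729

ranges = [4.5035, 1.5219, 0.6729]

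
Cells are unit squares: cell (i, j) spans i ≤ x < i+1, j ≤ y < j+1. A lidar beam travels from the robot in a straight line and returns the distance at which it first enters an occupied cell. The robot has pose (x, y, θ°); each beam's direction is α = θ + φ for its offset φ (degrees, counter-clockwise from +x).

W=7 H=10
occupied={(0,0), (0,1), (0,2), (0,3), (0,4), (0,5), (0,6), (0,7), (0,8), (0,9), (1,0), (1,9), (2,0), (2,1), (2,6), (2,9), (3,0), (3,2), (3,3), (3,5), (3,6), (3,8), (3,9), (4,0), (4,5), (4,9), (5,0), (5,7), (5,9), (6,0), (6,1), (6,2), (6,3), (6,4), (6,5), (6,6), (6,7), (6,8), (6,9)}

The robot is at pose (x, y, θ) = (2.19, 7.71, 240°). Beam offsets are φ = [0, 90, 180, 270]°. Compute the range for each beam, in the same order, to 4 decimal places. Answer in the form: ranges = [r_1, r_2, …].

beam 1: φ=0°, α=240°
  dir = (cos 240°, sin 240°) = (-0.5000, -0.8660); from cell (2,7)
  next x-line at t=0.3800, next y-line at t=0.8198; Δt_x=2.0000, Δt_y=1.1547
    x: enter (1,7) at t=0.3800
    y: enter (1,6) at t=0.8198
    y: enter (1,5) at t=1.9745
    x: enter (0,5) at t=2.3800 ← occupied
  → r_1 = 2.3800
beam 2: φ=90°, α=330°
  dir = (cos 330°, sin 330°) = (0.8660, -0.5000); from cell (2,7)
  next x-line at t=0.9353, next y-line at t=1.4200; Δt_x=1.1547, Δt_y=2.0000
    x: enter (3,7) at t=0.9353
    y: enter (3,6) at t=1.4200 ← occupied
  → r_2 = 1.4200
beam 3: φ=180°, α=60°
  dir = (cos 60°, sin 60°) = (0.5000, 0.8660); from cell (2,7)
  next x-line at t=1.6200, next y-line at t=0.3349; Δt_x=2.0000, Δt_y=1.1547
    y: enter (2,8) at t=0.3349
    y: enter (2,9) at t=1.4896 ← occupied
  → r_3 = 1.4896
beam 4: φ=270°, α=150°
  dir = (cos 150°, sin 150°) = (-0.8660, 0.5000); from cell (2,7)
  next x-line at t=0.2194, next y-line at t=0.5800; Δt_x=1.1547, Δt_y=2.0000
    x: enter (1,7) at t=0.2194
    y: enter (1,8) at t=0.5800
    x: enter (0,8) at t=1.3741 ← occupied
  → r_4 = 1.3741

ranges = [2.3800, 1.4200, 1.4896, 1.3741]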